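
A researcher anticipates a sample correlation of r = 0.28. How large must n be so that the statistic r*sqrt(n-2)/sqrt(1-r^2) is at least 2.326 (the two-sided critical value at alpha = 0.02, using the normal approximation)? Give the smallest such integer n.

r√(n−2)/√(1−r²) ≥ 2.326  ⇔  n−2 ≥ (2.326)²·(1−r²)/r²
(1−r²)/r² = (1−0.0784)/0.0784 = 11.7551
n ≥ 2 + 5.410276·11.7551 = 2 + 63.5983 = 65.5983
⌈65.5983⌉ = 66

66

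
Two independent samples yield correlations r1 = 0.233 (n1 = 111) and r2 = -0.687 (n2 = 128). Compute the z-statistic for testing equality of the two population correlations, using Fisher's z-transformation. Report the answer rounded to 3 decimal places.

8.218

z1 = atanh(0.233) = 0.237359,  z2 = atanh(-0.687) = -0.842252
SE = √(1/(n1−3) + 1/(n2−3)) = √(1/108 + 1/125) = √(0.0092593 + 0.0080000) = √0.0172593 = 0.131375
z = (z1 − z2)/SE = (0.237359 − (-0.842252)) / 0.131375 = 1.079611 / 0.131375 = 8.218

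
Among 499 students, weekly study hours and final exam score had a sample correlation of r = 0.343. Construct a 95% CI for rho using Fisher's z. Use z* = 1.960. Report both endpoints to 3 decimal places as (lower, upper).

(0.263, 0.418)

Fisher z: z_r = atanh(r) = ½·ln((1+0.343)/(1−0.343)) = 0.357489
SE(z) = 1/√(n−3) = 1/√496 = 0.044901
95% ⇒ z* = 1.960; margin = 1.960·0.044901 = 0.088006
CI on z-scale: (0.269483, 0.445495)
Back-transform: tanh(0.269483) = 0.263144, tanh(0.445495) = 0.418189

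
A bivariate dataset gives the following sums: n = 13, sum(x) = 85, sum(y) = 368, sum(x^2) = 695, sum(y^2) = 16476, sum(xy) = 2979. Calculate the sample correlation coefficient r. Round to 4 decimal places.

0.6237

S_xy = nΣxy − ΣxΣy = 13·2979 − 85·368 = 38727 − 31280 = 7447
S_xx = nΣx² − (Σx)² = 13·695 − 85² = 9035 − 7225 = 1810
S_yy = nΣy² − (Σy)² = 13·16476 − 368² = 214188 − 135424 = 78764
r = S_xy / √(S_xx·S_yy) = 7447 / √(1810·78764) = 7447 / √142562840 = 7447 / 11939.9682 = 0.6237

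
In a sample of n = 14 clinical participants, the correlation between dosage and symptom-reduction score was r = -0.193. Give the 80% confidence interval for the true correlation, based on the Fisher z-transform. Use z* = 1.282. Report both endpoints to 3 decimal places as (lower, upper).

z_r = atanh(-0.193) = -0.195451;  SE = 1/√(n−3) = 1/√11 = 0.301511
z-limits: -0.195451 ± 1.282·0.301511 = -0.195451 ± 0.386537 = [-0.581988, 0.191086]
ρ-limits: (tanh -0.581988, tanh 0.191086) = (-0.524, 0.189)

(-0.524, 0.189)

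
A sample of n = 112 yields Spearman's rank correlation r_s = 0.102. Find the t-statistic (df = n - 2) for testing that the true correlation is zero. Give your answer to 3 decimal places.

1.075

1 − r_s² = 1 − 0.010404 = 0.989596;  √(1−r_s²) = 0.994784
√(n−2) = √110 = 10.488088
t = r_s·√(n−2)/√(1−r_s²) = 0.102 · 10.488088 / 0.994784 = 1.075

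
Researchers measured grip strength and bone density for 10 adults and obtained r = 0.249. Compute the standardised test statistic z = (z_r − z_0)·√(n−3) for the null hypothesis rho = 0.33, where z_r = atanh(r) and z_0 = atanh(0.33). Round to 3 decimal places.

-0.234

Fisher z: atanh(0.249) = 0.254346, atanh(0.33) = 0.342828
z = (z_r − z_0)·√(n−3) = (0.254346 − 0.342828)·√7 = -0.088482 · 2.645751 = -0.234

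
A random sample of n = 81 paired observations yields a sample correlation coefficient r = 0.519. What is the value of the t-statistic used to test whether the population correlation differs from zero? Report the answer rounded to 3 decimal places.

5.397

1 − r² = 1 − 0.269361 = 0.730639;  √(1−r²) = 0.854774
√(n−2) = √79 = 8.888194
t = r·√(n−2)/√(1−r²) = 0.519 · 8.888194 / 0.854774 = 5.397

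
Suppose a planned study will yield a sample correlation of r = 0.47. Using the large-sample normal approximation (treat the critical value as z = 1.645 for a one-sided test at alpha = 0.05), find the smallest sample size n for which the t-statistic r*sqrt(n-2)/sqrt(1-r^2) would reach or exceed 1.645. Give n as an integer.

Need r·√(n−2)/√(1−r²) ≥ 1.645
√(n−2) ≥ 1.645·√(1−0.2209) / 0.47 = 1.645·0.882666 / 0.47 = 3.0893
n−2 ≥ 9.5438  ⇒  n ≥ 11.5438
Smallest integer n = 12

12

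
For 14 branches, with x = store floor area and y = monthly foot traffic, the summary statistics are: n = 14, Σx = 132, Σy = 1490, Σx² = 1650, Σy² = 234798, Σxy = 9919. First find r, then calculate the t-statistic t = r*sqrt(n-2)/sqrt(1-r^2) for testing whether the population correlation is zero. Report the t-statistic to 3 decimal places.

S_xy = nΣxy − ΣxΣy = 14·9919 − 132·1490 = 138866 − 196680 = -57814
S_xx = nΣx² − (Σx)² = 14·1650 − 132² = 23100 − 17424 = 5676
S_yy = nΣy² − (Σy)² = 14·234798 − 1490² = 3287172 − 2220100 = 1067072
r = S_xy / √(S_xx·S_yy) = -57814 / √(5676·1067072) = -57814 / √6056700672 = -57814 / 77824.8076 = -0.7429
t = r·√(n−2)/√(1−r²) = -0.7429·√12 / √(1−0.551900) = -2.573481 / 0.669403 = -3.844

-3.844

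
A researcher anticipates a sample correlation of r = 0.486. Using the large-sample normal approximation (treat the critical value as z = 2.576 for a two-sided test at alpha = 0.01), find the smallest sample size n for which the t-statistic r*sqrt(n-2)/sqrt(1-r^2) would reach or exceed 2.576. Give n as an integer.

24

Need r·√(n−2)/√(1−r²) ≥ 2.576
√(n−2) ≥ 2.576·√(1−0.236196) / 0.486 = 2.576·0.873959 / 0.486 = 4.6323
n−2 ≥ 21.4582  ⇒  n ≥ 23.4582
Smallest integer n = 24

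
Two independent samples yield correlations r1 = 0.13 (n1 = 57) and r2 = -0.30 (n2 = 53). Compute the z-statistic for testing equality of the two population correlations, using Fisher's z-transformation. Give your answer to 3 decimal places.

Fisher z-transforms: z1 = atanh(0.13) = 0.130740, z2 = atanh(-0.30) = -0.309520; difference d = 0.440260
Var(d) = 1/54 + 1/50 = 0.0185185 + 0.0200000 = 0.0385185
z = d/√Var(d) = 0.440260 / √0.0385185 = 0.440260 / 0.196261 = 2.243

2.243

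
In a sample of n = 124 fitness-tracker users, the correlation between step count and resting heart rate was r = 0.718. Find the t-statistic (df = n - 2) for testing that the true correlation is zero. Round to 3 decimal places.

11.394

t = r·√(n−2) / √(1−r²) with r = 0.718, n = 124
  = 0.718·√122 / √(1 − 0.515524)
  = 0.718·11.045361 / 0.696043
  = 7.930569 / 0.696043 = 11.394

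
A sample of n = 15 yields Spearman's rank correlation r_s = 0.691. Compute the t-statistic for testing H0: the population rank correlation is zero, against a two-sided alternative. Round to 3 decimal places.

t = r_s·√(n−2) / √(1−r_s²) with r_s = 0.691, n = 15
  = 0.691·√13 / √(1 − 0.477481)
  = 0.691·3.605551 / 0.722855
  = 2.491436 / 0.722855 = 3.447

3.447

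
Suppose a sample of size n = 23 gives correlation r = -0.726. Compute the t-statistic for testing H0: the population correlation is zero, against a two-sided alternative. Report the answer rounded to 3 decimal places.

1 − r² = 1 − 0.527076 = 0.472924;  √(1−r²) = 0.687695
√(n−2) = √21 = 4.582576
t = r·√(n−2)/√(1−r²) = -0.726 · 4.582576 / 0.687695 = -4.838

-4.838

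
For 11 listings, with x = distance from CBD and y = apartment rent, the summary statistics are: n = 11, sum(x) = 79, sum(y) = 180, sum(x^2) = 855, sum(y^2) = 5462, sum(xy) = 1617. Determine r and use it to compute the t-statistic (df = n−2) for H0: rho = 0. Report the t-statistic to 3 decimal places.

1.237

S_xy = nΣxy − ΣxΣy = 11·1617 − 79·180 = 17787 − 14220 = 3567
S_xx = nΣx² − (Σx)² = 11·855 − 79² = 9405 − 6241 = 3164
S_yy = nΣy² − (Σy)² = 11·5462 − 180² = 60082 − 32400 = 27682
r = S_xy / √(S_xx·S_yy) = 3567 / √(3164·27682) = 3567 / √87585848 = 3567 / 9358.7311 = 0.3811
t = r·√(n−2)/√(1−r²) = 0.3811·√9 / √(1−0.145237) = 1.143300 / 0.924534 = 1.237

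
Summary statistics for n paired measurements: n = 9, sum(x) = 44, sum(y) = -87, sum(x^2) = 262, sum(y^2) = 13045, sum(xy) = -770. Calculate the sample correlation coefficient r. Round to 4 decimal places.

-0.4556

Numerator: nΣxy − (Σx)(Σy) = 9·(-770) − (44)(-87) = -3102
Denominator: √[(nΣx²−(Σx)²)(nΣy²−(Σy)²)]
  nΣx²−(Σx)² = 9·262 − 1936 = 422;  nΣy²−(Σy)² = 9·13045 − 7569 = 109836
  √(422·109836) = √46350792 = 6808.1416
r = -3102 / 6808.1416 = -0.4556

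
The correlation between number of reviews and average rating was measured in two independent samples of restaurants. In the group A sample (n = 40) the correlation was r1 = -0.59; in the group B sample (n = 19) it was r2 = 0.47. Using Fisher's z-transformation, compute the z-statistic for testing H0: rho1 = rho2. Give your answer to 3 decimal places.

z1 = atanh(-0.59) = -0.677666,  z2 = atanh(0.47) = 0.510070
SE = √(1/(n1−3) + 1/(n2−3)) = √(1/37 + 1/16) = √(0.0270270 + 0.0625000) = √0.0895270 = 0.299211
z = (z1 − z2)/SE = (-0.677666 − 0.510070) / 0.299211 = -1.187736 / 0.299211 = -3.970

-3.970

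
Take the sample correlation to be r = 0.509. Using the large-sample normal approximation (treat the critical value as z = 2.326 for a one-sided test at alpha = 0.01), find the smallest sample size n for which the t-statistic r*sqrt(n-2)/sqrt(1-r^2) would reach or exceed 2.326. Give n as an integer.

18

r√(n−2)/√(1−r²) ≥ 2.326  ⇔  n−2 ≥ (2.326)²·(1−r²)/r²
(1−r²)/r² = (1−0.259081)/0.259081 = 2.8598
n ≥ 2 + 5.410276·2.8598 = 2 + 15.4723 = 17.4723
⌈17.4723⌉ = 18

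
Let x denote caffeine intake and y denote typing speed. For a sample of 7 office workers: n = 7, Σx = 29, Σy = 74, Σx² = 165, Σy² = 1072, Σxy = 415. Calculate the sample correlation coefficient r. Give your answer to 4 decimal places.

S_xy = nΣxy − ΣxΣy = 7·415 − 29·74 = 2905 − 2146 = 759
S_xx = nΣx² − (Σx)² = 7·165 − 29² = 1155 − 841 = 314
S_yy = nΣy² − (Σy)² = 7·1072 − 74² = 7504 − 5476 = 2028
r = S_xy / √(S_xx·S_yy) = 759 / √(314·2028) = 759 / √636792 = 759 / 797.9925 = 0.9511

0.9511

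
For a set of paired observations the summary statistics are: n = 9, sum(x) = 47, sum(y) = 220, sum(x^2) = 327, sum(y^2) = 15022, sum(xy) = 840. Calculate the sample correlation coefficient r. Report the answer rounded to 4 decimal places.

-0.3483

Numerator: nΣxy − (Σx)(Σy) = 9·840 − (47)(220) = -2780
Denominator: √[(nΣx²−(Σx)²)(nΣy²−(Σy)²)]
  nΣx²−(Σx)² = 9·327 − 2209 = 734;  nΣy²−(Σy)² = 9·15022 − 48400 = 86798
  √(734·86798) = √63709732 = 7981.8376
r = -2780 / 7981.8376 = -0.3483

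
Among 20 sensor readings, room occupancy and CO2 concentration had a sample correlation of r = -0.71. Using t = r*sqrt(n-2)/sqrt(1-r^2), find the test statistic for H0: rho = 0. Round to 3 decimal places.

-4.278

t = r·√(n−2) / √(1−r²) with r = -0.71, n = 20
  = -0.71·√18 / √(1 − 0.5041)
  = -0.71·4.242641 / 0.704202
  = -3.012275 / 0.704202 = -4.278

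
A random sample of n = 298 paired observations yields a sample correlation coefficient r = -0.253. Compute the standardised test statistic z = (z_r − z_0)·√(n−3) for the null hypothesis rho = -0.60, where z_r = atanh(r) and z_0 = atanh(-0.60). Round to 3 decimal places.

7.463

z_r = atanh(-0.253) = -0.258615,  z_0 = atanh(-0.60) = -0.693147
SE = 1/√(n−3) = 1/√295 = 0.058222
z = (z_r − z_0)/SE = (-0.258615 − (-0.693147)) / 0.058222 = 0.434532 / 0.058222 = 7.463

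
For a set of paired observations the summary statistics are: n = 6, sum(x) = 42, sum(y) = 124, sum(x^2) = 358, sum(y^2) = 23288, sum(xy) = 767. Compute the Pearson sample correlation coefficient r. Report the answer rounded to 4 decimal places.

-0.0877

S_xy = nΣxy − ΣxΣy = 6·767 − 42·124 = 4602 − 5208 = -606
S_xx = nΣx² − (Σx)² = 6·358 − 42² = 2148 − 1764 = 384
S_yy = nΣy² − (Σy)² = 6·23288 − 124² = 139728 − 15376 = 124352
r = S_xy / √(S_xx·S_yy) = -606 / √(384·124352) = -606 / √47751168 = -606 / 6910.2220 = -0.0877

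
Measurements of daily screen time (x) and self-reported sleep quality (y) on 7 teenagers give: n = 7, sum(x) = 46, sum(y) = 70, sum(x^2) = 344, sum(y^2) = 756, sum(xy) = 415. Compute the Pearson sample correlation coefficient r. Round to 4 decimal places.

-0.9311

S_xy = nΣxy − ΣxΣy = 7·415 − 46·70 = 2905 − 3220 = -315
S_xx = nΣx² − (Σx)² = 7·344 − 46² = 2408 − 2116 = 292
S_yy = nΣy² − (Σy)² = 7·756 − 70² = 5292 − 4900 = 392
r = S_xy / √(S_xx·S_yy) = -315 / √(292·392) = -315 / √114464 = -315 / 338.3253 = -0.9311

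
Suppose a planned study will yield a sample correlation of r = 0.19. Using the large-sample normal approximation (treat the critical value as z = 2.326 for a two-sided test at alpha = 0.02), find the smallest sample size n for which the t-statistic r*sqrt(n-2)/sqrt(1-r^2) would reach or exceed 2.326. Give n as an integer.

147

r√(n−2)/√(1−r²) ≥ 2.326  ⇔  n−2 ≥ (2.326)²·(1−r²)/r²
(1−r²)/r² = (1−0.0361)/0.0361 = 26.7008
n ≥ 2 + 5.410276·26.7008 = 2 + 144.4587 = 146.4587
⌈146.4587⌉ = 147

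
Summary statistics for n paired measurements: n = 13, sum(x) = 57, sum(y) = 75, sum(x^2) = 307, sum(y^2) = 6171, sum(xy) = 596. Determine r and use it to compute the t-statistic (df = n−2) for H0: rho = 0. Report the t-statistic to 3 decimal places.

Numerator: nΣxy − (Σx)(Σy) = 13·596 − (57)(75) = 3473
Denominator: √[(nΣx²−(Σx)²)(nΣy²−(Σy)²)]
  nΣx²−(Σx)² = 13·307 − 3249 = 742;  nΣy²−(Σy)² = 13·6171 − 5625 = 74598
  √(742·74598) = √55351716 = 7439.8734
r = 3473 / 7439.8734 = 0.4668
t = r·√(n−2)/√(1−r²) = 0.4668·√11 / √(1−0.217902) = 1.548200 / 0.884363 = 1.751

1.751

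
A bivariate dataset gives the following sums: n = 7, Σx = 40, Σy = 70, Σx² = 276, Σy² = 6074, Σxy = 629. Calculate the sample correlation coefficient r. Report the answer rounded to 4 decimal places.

0.4536

S_xy = nΣxy − ΣxΣy = 7·629 − 40·70 = 4403 − 2800 = 1603
S_xx = nΣx² − (Σx)² = 7·276 − 40² = 1932 − 1600 = 332
S_yy = nΣy² − (Σy)² = 7·6074 − 70² = 42518 − 4900 = 37618
r = S_xy / √(S_xx·S_yy) = 1603 / √(332·37618) = 1603 / √12489176 = 1603 / 3534.0028 = 0.4536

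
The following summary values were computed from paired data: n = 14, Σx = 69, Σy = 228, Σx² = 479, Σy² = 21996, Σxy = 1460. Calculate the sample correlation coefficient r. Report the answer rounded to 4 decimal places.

Numerator: nΣxy − (Σx)(Σy) = 14·1460 − (69)(228) = 4708
Denominator: √[(nΣx²−(Σx)²)(nΣy²−(Σy)²)]
  nΣx²−(Σx)² = 14·479 − 4761 = 1945;  nΣy²−(Σy)² = 14·21996 − 51984 = 255960
  √(1945·255960) = √497842200 = 22312.3777
r = 4708 / 22312.3777 = 0.2110

0.2110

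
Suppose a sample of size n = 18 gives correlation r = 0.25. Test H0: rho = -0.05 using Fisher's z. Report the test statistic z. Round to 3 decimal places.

Fisher z: atanh(0.25) = 0.255413, atanh(-0.05) = -0.050042
z = (z_r − z_0)·√(n−3) = (0.255413 − (-0.050042))·√15 = 0.305455 · 3.872983 = 1.183

1.183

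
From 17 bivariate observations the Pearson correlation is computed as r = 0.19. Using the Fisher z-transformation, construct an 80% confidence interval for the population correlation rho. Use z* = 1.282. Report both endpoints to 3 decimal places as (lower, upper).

(-0.149, 0.489)

z_r = atanh(0.19) = 0.192337;  SE = 1/√(n−3) = 1/√14 = 0.267261
z-limits: 0.192337 ± 1.282·0.267261 = 0.192337 ± 0.342629 = [-0.150292, 0.534966]
ρ-limits: (tanh -0.150292, tanh 0.534966) = (-0.149, 0.489)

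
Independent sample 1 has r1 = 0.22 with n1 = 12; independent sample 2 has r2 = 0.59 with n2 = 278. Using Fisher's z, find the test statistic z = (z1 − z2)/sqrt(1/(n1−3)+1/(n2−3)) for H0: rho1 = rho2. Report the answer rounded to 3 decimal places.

Fisher z-transforms: z1 = atanh(0.22) = 0.223656, z2 = atanh(0.59) = 0.677666; difference d = -0.454010
Var(d) = 1/9 + 1/275 = 0.1111111 + 0.0036364 = 0.1147475
z = d/√Var(d) = -0.454010 / √0.1147475 = -0.454010 / 0.338744 = -1.340

-1.340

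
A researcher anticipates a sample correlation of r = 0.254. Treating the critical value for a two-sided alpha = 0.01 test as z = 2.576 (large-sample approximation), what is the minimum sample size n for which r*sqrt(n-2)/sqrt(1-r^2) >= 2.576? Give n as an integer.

Need r·√(n−2)/√(1−r²) ≥ 2.576
√(n−2) ≥ 2.576·√(1−0.064516) / 0.254 = 2.576·0.967204 / 0.254 = 9.8091
n−2 ≥ 96.2184  ⇒  n ≥ 98.2184
Smallest integer n = 99

99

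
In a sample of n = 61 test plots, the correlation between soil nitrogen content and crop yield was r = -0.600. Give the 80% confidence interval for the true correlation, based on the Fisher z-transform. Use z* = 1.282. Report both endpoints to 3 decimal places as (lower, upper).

(-0.697, -0.481)

z_r = atanh(-0.600) = -0.693147;  SE = 1/√(n−3) = 1/√58 = 0.131306
z-limits: -0.693147 ± 1.282·0.131306 = -0.693147 ± 0.168334 = [-0.861481, -0.524813]
ρ-limits: (tanh -0.861481, tanh -0.524813) = (-0.697, -0.481)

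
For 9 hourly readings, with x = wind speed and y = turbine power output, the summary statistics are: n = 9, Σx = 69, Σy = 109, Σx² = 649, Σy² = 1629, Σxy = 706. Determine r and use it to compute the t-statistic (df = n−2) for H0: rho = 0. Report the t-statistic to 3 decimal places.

-2.411

S_xy = nΣxy − ΣxΣy = 9·706 − 69·109 = 6354 − 7521 = -1167
S_xx = nΣx² − (Σx)² = 9·649 − 69² = 5841 − 4761 = 1080
S_yy = nΣy² − (Σy)² = 9·1629 − 109² = 14661 − 11881 = 2780
r = S_xy / √(S_xx·S_yy) = -1167 / √(1080·2780) = -1167 / √3002400 = -1167 / 1732.7435 = -0.6735
t = r·√(n−2)/√(1−r²) = -0.6735·√7 / √(1−0.453602) = -1.781914 / 0.739187 = -2.411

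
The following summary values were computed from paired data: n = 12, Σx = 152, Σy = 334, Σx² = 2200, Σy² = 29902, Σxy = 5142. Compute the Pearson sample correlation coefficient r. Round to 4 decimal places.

0.3831

S_xy = nΣxy − ΣxΣy = 12·5142 − 152·334 = 61704 − 50768 = 10936
S_xx = nΣx² − (Σx)² = 12·2200 − 152² = 26400 − 23104 = 3296
S_yy = nΣy² − (Σy)² = 12·29902 − 334² = 358824 − 111556 = 247268
r = S_xy / √(S_xx·S_yy) = 10936 / √(3296·247268) = 10936 / √814995328 = 10936 / 28548.1230 = 0.3831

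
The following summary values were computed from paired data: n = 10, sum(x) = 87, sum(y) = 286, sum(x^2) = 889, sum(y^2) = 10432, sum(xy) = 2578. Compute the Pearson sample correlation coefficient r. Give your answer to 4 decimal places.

0.1646

S_xy = nΣxy − ΣxΣy = 10·2578 − 87·286 = 25780 − 24882 = 898
S_xx = nΣx² − (Σx)² = 10·889 − 87² = 8890 − 7569 = 1321
S_yy = nΣy² − (Σy)² = 10·10432 − 286² = 104320 − 81796 = 22524
r = S_xy / √(S_xx·S_yy) = 898 / √(1321·22524) = 898 / √29754204 = 898 / 5454.7414 = 0.1646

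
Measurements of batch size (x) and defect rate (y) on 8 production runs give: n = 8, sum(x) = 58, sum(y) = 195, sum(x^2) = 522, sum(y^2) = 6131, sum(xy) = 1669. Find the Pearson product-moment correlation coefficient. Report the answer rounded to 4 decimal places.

S_xy = nΣxy − ΣxΣy = 8·1669 − 58·195 = 13352 − 11310 = 2042
S_xx = nΣx² − (Σx)² = 8·522 − 58² = 4176 − 3364 = 812
S_yy = nΣy² − (Σy)² = 8·6131 − 195² = 49048 − 38025 = 11023
r = S_xy / √(S_xx·S_yy) = 2042 / √(812·11023) = 2042 / √8950676 = 2042 / 2991.7680 = 0.6825

0.6825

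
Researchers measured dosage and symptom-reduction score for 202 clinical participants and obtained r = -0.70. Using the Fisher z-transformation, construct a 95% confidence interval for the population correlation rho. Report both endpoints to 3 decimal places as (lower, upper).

Fisher z: z_r = atanh(r) = ½·ln((1+(-0.70))/(1−(-0.70))) = -0.867301
SE(z) = 1/√(n−3) = 1/√199 = 0.070888
95% ⇒ z* = 1.960; margin = 1.960·0.070888 = 0.138940
CI on z-scale: (-1.006241, -0.728361)
Back-transform: tanh(-1.006241) = -0.764203, tanh(-0.728361) = -0.622062

(-0.764, -0.622)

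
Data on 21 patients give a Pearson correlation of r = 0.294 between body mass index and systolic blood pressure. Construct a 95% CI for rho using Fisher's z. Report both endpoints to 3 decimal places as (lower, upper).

(-0.158, 0.644)

Fisher z: z_r = atanh(r) = ½·ln((1+0.294)/(1−0.294)) = 0.302939
SE(z) = 1/√(n−3) = 1/√18 = 0.235702
95% ⇒ z* = 1.960; margin = 1.960·0.235702 = 0.461976
CI on z-scale: (-0.159037, 0.764915)
Back-transform: tanh(-0.159037) = -0.157710, tanh(0.764915) = 0.643963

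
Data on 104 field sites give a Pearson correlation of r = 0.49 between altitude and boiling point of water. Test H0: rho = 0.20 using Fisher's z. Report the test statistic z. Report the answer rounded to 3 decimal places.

3.350

Fisher z: atanh(0.49) = 0.536060, atanh(0.20) = 0.202733
z = (z_r − z_0)·√(n−3) = (0.536060 − 0.202733)·√101 = 0.333327 · 10.049876 = 3.350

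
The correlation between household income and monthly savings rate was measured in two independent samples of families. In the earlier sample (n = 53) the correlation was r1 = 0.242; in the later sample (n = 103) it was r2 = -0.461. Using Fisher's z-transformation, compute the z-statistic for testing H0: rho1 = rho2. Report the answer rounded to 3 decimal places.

4.304

z1 = atanh(0.242) = 0.246897,  z2 = atanh(-0.461) = -0.498580
SE = √(1/(n1−3) + 1/(n2−3)) = √(1/50 + 1/100) = √(0.0200000 + 0.0100000) = √0.0300000 = 0.173205
z = (z1 − z2)/SE = (0.246897 − (-0.498580)) / 0.173205 = 0.745477 / 0.173205 = 4.304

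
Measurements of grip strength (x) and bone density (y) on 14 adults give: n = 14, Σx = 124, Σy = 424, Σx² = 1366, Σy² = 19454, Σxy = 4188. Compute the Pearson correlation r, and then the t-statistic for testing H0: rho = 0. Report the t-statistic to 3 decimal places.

1.191

S_xy = nΣxy − ΣxΣy = 14·4188 − 124·424 = 58632 − 52576 = 6056
S_xx = nΣx² − (Σx)² = 14·1366 − 124² = 19124 − 15376 = 3748
S_yy = nΣy² − (Σy)² = 14·19454 − 424² = 272356 − 179776 = 92580
r = S_xy / √(S_xx·S_yy) = 6056 / √(3748·92580) = 6056 / √346989840 = 6056 / 18627.6633 = 0.3251
t = r·√(n−2)/√(1−r²) = 0.3251·√12 / √(1−0.105690) = 1.126179 / 0.945680 = 1.191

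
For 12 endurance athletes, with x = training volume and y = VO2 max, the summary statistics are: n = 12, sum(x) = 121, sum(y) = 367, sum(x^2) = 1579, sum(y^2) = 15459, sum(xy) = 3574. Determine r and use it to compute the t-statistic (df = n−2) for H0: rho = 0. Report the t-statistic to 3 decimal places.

-0.326

S_xy = nΣxy − ΣxΣy = 12·3574 − 121·367 = 42888 − 44407 = -1519
S_xx = nΣx² − (Σx)² = 12·1579 − 121² = 18948 − 14641 = 4307
S_yy = nΣy² − (Σy)² = 12·15459 − 367² = 185508 − 134689 = 50819
r = S_xy / √(S_xx·S_yy) = -1519 / √(4307·50819) = -1519 / √218877433 = -1519 / 14794.5069 = -0.1027
t = r·√(n−2)/√(1−r²) = -0.1027·√10 / √(1−0.010547) = -0.324766 / 0.994713 = -0.326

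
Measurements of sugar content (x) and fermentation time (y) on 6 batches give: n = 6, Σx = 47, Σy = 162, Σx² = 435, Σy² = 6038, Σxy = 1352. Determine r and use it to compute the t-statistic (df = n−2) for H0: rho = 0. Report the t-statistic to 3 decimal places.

S_xy = nΣxy − ΣxΣy = 6·1352 − 47·162 = 8112 − 7614 = 498
S_xx = nΣx² − (Σx)² = 6·435 − 47² = 2610 − 2209 = 401
S_yy = nΣy² − (Σy)² = 6·6038 − 162² = 36228 − 26244 = 9984
r = S_xy / √(S_xx·S_yy) = 498 / √(401·9984) = 498 / √4003584 = 498 / 2000.8958 = 0.2489
t = r·√(n−2)/√(1−r²) = 0.2489·√4 / √(1−0.061951) = 0.497800 / 0.968529 = 0.514

0.514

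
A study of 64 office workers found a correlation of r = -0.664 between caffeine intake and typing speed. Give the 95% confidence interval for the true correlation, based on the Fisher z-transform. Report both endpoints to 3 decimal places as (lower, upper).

(-0.782, -0.500)

z_r = atanh(-0.664) = -0.799934;  SE = 1/√(n−3) = 1/√61 = 0.128037
z-limits: -0.799934 ± 1.960·0.128037 = -0.799934 ± 0.250953 = [-1.050887, -0.548981]
ρ-limits: (tanh -1.050887, tanh -0.548981) = (-0.782, -0.500)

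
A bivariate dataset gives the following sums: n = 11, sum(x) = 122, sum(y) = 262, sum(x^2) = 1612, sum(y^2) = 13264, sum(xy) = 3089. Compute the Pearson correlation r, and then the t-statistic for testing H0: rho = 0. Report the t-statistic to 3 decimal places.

S_xy = nΣxy − ΣxΣy = 11·3089 − 122·262 = 33979 − 31964 = 2015
S_xx = nΣx² − (Σx)² = 11·1612 − 122² = 17732 − 14884 = 2848
S_yy = nΣy² − (Σy)² = 11·13264 − 262² = 145904 − 68644 = 77260
r = S_xy / √(S_xx·S_yy) = 2015 / √(2848·77260) = 2015 / √220036480 = 2015 / 14833.6267 = 0.1358
t = r·√(n−2)/√(1−r²) = 0.1358·√9 / √(1−0.018442) = 0.407400 / 0.990736 = 0.411

0.411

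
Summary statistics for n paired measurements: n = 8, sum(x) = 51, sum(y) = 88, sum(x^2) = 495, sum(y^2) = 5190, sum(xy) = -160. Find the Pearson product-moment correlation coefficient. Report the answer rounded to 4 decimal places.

Numerator: nΣxy − (Σx)(Σy) = 8·(-160) − (51)(88) = -5768
Denominator: √[(nΣx²−(Σx)²)(nΣy²−(Σy)²)]
  nΣx²−(Σx)² = 8·495 − 2601 = 1359;  nΣy²−(Σy)² = 8·5190 − 7744 = 33776
  √(1359·33776) = √45901584 = 6775.0708
r = -5768 / 6775.0708 = -0.8514

-0.8514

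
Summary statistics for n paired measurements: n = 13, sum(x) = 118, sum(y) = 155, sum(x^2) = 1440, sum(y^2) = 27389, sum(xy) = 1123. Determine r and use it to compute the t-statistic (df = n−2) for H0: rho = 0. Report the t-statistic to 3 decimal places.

-0.308

S_xy = nΣxy − ΣxΣy = 13·1123 − 118·155 = 14599 − 18290 = -3691
S_xx = nΣx² − (Σx)² = 13·1440 − 118² = 18720 − 13924 = 4796
S_yy = nΣy² − (Σy)² = 13·27389 − 155² = 356057 − 24025 = 332032
r = S_xy / √(S_xx·S_yy) = -3691 / √(4796·332032) = -3691 / √1592425472 = -3691 / 39905.2061 = -0.0925
t = r·√(n−2)/√(1−r²) = -0.0925·√11 / √(1−0.008556) = -0.306788 / 0.995713 = -0.308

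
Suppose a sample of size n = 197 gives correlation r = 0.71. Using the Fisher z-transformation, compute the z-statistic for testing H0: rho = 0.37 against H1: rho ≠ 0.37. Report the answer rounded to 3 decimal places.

z_r = atanh(0.71) = 0.887184,  z_0 = atanh(0.37) = 0.388423
SE = 1/√(n−3) = 1/√194 = 0.071796
z = (z_r − z_0)/SE = (0.887184 − 0.388423) / 0.071796 = 0.498761 / 0.071796 = 6.947

6.947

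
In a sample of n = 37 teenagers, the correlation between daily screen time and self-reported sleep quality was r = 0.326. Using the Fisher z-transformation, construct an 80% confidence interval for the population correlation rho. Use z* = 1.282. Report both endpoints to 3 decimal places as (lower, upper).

(0.118, 0.507)

Fisher z: z_r = atanh(r) = ½·ln((1+0.326)/(1−0.326)) = 0.338346
SE(z) = 1/√(n−3) = 1/√34 = 0.171499
80% ⇒ z* = 1.282; margin = 1.282·0.171499 = 0.219862
CI on z-scale: (0.118484, 0.558208)
Back-transform: tanh(0.118484) = 0.117933, tanh(0.558208) = 0.506647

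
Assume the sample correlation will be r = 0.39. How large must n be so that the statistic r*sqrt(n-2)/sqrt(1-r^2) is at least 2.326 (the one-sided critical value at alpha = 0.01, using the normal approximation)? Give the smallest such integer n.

33

r√(n−2)/√(1−r²) ≥ 2.326  ⇔  n−2 ≥ (2.326)²·(1−r²)/r²
(1−r²)/r² = (1−0.1521)/0.1521 = 5.5746
n ≥ 2 + 5.410276·5.5746 = 2 + 30.1601 = 32.1601
⌈32.1601⌉ = 33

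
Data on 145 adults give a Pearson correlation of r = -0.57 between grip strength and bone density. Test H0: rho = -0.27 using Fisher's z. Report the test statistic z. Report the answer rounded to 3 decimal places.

Fisher z: atanh(-0.57) = -0.647523, atanh(-0.27) = -0.276864
z = (z_r − z_0)·√(n−3) = (-0.647523 − (-0.276864))·√142 = -0.370659 · 11.916375 = -4.417

-4.417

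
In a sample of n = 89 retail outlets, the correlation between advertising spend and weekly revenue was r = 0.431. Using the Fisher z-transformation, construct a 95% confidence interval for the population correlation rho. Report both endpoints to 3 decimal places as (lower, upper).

Fisher z: z_r = atanh(r) = ½·ln((1+0.431)/(1−0.431)) = 0.461124
SE(z) = 1/√(n−3) = 1/√86 = 0.107833
95% ⇒ z* = 1.960; margin = 1.960·0.107833 = 0.211353
CI on z-scale: (0.249771, 0.672477)
Back-transform: tanh(0.249771) = 0.244703, tanh(0.672477) = 0.586607

(0.245, 0.587)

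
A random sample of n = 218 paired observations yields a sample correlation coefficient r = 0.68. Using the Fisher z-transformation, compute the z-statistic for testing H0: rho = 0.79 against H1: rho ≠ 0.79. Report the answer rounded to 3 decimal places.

-3.553

z_r = atanh(0.68) = 0.829114,  z_0 = atanh(0.79) = 1.071432
SE = 1/√(n−3) = 1/√215 = 0.068199
z = (z_r − z_0)/SE = (0.829114 − 1.071432) / 0.068199 = -0.242318 / 0.068199 = -3.553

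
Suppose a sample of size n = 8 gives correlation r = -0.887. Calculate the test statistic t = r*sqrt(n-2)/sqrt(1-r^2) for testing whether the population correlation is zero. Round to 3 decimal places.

1 − r² = 1 − 0.786769 = 0.213231;  √(1−r²) = 0.461769
√(n−2) = √6 = 2.449490
t = r·√(n−2)/√(1−r²) = -0.887 · 2.449490 / 0.461769 = -4.705

-4.705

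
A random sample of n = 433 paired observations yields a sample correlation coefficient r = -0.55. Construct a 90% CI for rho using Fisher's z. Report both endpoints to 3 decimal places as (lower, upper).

z_r = atanh(-0.55) = -0.618381;  SE = 1/√(n−3) = 1/√430 = 0.048224
z-limits: -0.618381 ± 1.645·0.048224 = -0.618381 ± 0.079328 = [-0.697709, -0.539053]
ρ-limits: (tanh -0.697709, tanh -0.539053) = (-0.603, -0.492)

(-0.603, -0.492)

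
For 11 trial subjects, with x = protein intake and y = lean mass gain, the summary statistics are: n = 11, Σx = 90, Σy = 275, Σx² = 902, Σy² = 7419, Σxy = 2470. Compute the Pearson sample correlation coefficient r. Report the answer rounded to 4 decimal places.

S_xy = nΣxy − ΣxΣy = 11·2470 − 90·275 = 27170 − 24750 = 2420
S_xx = nΣx² − (Σx)² = 11·902 − 90² = 9922 − 8100 = 1822
S_yy = nΣy² − (Σy)² = 11·7419 − 275² = 81609 − 75625 = 5984
r = S_xy / √(S_xx·S_yy) = 2420 / √(1822·5984) = 2420 / √10902848 = 2420 / 3301.9461 = 0.7329

0.7329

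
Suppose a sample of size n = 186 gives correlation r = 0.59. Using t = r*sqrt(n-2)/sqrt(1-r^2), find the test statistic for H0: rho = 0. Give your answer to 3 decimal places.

t = r·√(n−2) / √(1−r²) with r = 0.59, n = 186
  = 0.59·√184 / √(1 − 0.3481)
  = 0.59·13.564660 / 0.807403
  = 8.003149 / 0.807403 = 9.912

9.912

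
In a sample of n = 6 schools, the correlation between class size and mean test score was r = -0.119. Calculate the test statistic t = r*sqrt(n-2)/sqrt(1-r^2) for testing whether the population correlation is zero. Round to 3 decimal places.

-0.240

1 − r² = 1 − 0.014161 = 0.985839;  √(1−r²) = 0.992894
√(n−2) = √4 = 2.000000
t = r·√(n−2)/√(1−r²) = -0.119 · 2.000000 / 0.992894 = -0.240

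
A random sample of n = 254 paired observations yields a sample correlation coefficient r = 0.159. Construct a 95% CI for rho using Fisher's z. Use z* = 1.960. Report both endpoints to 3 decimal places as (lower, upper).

Fisher z: z_r = atanh(r) = ½·ln((1+0.159)/(1−0.159)) = 0.160361
SE(z) = 1/√(n−3) = 1/√251 = 0.063119
95% ⇒ z* = 1.960; margin = 1.960·0.063119 = 0.123713
CI on z-scale: (0.036648, 0.284074)
Back-transform: tanh(0.036648) = 0.036632, tanh(0.284074) = 0.276671

(0.037, 0.277)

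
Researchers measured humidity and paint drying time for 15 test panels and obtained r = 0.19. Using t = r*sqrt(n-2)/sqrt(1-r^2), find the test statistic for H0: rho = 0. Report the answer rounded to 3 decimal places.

0.698

t = r·√(n−2) / √(1−r²) with r = 0.19, n = 15
  = 0.19·√13 / √(1 − 0.0361)
  = 0.19·3.605551 / 0.981784
  = 0.685055 / 0.981784 = 0.698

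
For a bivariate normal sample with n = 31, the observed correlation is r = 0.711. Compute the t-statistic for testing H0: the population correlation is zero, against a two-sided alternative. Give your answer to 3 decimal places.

1 − r² = 1 − 0.505521 = 0.494479;  √(1−r²) = 0.703192
√(n−2) = √29 = 5.385165
t = r·√(n−2)/√(1−r²) = 0.711 · 5.385165 / 0.703192 = 5.445

5.445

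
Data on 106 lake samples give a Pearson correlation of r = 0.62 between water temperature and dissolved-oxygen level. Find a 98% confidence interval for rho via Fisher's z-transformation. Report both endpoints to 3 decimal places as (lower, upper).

Fisher z: z_r = atanh(r) = ½·ln((1+0.62)/(1−0.62)) = 0.725005
SE(z) = 1/√(n−3) = 1/√103 = 0.098533
98% ⇒ z* = 2.326; margin = 2.326·0.098533 = 0.229188
CI on z-scale: (0.495817, 0.954193)
Back-transform: tanh(0.495817) = 0.458821, tanh(0.954193) = 0.741675

(0.459, 0.742)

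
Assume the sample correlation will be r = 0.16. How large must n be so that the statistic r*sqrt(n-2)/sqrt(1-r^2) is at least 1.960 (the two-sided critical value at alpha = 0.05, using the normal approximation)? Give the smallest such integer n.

149

Need r·√(n−2)/√(1−r²) ≥ 1.960
√(n−2) ≥ 1.960·√(1−0.0256) / 0.16 = 1.960·0.987117 / 0.16 = 12.0922
n−2 ≥ 146.2213  ⇒  n ≥ 148.2213
Smallest integer n = 149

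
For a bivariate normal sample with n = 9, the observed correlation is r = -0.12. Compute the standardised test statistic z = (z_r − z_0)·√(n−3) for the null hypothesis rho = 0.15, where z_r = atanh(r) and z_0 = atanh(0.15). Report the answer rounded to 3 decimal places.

-0.666

z_r = atanh(-0.12) = -0.120581,  z_0 = atanh(0.15) = 0.151140
SE = 1/√(n−3) = 1/√6 = 0.408248
z = (z_r − z_0)/SE = (-0.120581 − 0.151140) / 0.408248 = -0.271721 / 0.408248 = -0.666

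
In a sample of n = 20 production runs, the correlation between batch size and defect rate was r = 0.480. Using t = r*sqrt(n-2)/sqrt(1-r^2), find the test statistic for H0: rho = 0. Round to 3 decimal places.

2.321

1 − r² = 1 − 0.230400 = 0.769600;  √(1−r²) = 0.877268
√(n−2) = √18 = 4.242641
t = r·√(n−2)/√(1−r²) = 0.480 · 4.242641 / 0.877268 = 2.321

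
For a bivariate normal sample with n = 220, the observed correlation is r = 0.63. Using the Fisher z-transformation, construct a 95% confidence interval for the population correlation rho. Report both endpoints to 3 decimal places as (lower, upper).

Fisher z: z_r = atanh(r) = ½·ln((1+0.63)/(1−0.63)) = 0.741416
SE(z) = 1/√(n−3) = 1/√217 = 0.067884
95% ⇒ z* = 1.960; margin = 1.960·0.067884 = 0.133053
CI on z-scale: (0.608363, 0.874469)
Back-transform: tanh(0.608363) = 0.542974, tanh(0.874469) = 0.703638

(0.543, 0.704)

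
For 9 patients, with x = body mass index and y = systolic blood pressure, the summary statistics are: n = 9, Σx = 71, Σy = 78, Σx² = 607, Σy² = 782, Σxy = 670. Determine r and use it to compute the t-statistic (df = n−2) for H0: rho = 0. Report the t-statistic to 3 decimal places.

3.249

S_xy = nΣxy − ΣxΣy = 9·670 − 71·78 = 6030 − 5538 = 492
S_xx = nΣx² − (Σx)² = 9·607 − 71² = 5463 − 5041 = 422
S_yy = nΣy² − (Σy)² = 9·782 − 78² = 7038 − 6084 = 954
r = S_xy / √(S_xx·S_yy) = 492 / √(422·954) = 492 / √402588 = 492 / 634.4982 = 0.7754
t = r·√(n−2)/√(1−r²) = 0.7754·√7 / √(1−0.601245) = 2.051516 / 0.631471 = 3.249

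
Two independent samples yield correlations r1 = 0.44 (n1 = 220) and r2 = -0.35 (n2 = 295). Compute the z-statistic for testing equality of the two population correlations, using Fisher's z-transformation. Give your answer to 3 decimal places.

z1 = atanh(0.44) = 0.472231,  z2 = atanh(-0.35) = -0.365444
SE = √(1/(n1−3) + 1/(n2−3)) = √(1/217 + 1/292) = √(0.0046083 + 0.0034247) = √0.0080330 = 0.089627
z = (z1 − z2)/SE = (0.472231 − (-0.365444)) / 0.089627 = 0.837675 / 0.089627 = 9.346

9.346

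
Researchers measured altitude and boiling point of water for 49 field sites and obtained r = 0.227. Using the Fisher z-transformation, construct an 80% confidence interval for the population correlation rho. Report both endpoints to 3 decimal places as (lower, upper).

(0.042, 0.397)

Fisher z: z_r = atanh(r) = ½·ln((1+0.227)/(1−0.227)) = 0.231024
SE(z) = 1/√(n−3) = 1/√46 = 0.147442
80% ⇒ z* = 1.282; margin = 1.282·0.147442 = 0.189021
CI on z-scale: (0.042003, 0.420045)
Back-transform: tanh(0.042003) = 0.041978, tanh(0.420045) = 0.396968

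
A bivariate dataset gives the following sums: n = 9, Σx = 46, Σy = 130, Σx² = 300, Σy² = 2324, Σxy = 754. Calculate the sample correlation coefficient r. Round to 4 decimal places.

Numerator: nΣxy − (Σx)(Σy) = 9·754 − (46)(130) = 806
Denominator: √[(nΣx²−(Σx)²)(nΣy²−(Σy)²)]
  nΣx²−(Σx)² = 9·300 − 2116 = 584;  nΣy²−(Σy)² = 9·2324 − 16900 = 4016
  √(584·4016) = √2345344 = 1531.4516
r = 806 / 1531.4516 = 0.5263

0.5263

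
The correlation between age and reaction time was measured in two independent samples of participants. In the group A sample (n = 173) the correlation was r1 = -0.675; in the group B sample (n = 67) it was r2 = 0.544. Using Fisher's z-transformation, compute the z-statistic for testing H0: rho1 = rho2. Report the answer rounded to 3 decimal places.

Fisher z-transforms: z1 = atanh(-0.675) = -0.819872, z2 = atanh(0.544) = 0.609819; difference d = -1.429691
Var(d) = 1/170 + 1/64 = 0.0058824 + 0.0156250 = 0.0215074
z = d/√Var(d) = -1.429691 / √0.0215074 = -1.429691 / 0.146654 = -9.749

-9.749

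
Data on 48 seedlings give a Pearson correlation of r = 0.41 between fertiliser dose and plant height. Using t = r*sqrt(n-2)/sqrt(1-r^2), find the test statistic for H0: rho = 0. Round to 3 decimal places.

3.049

t = r·√(n−2) / √(1−r²) with r = 0.41, n = 48
  = 0.41·√46 / √(1 − 0.1681)
  = 0.41·6.782330 / 0.912086
  = 2.780755 / 0.912086 = 3.049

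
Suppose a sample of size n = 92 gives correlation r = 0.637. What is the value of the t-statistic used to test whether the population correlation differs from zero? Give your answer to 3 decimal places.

7.839

t = r·√(n−2) / √(1−r²) with r = 0.637, n = 92
  = 0.637·√90 / √(1 − 0.405769)
  = 0.637·9.486833 / 0.770864
  = 6.043113 / 0.770864 = 7.839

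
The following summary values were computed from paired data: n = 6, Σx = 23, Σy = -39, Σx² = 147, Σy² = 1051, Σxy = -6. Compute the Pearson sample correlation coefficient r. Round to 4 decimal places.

Numerator: nΣxy − (Σx)(Σy) = 6·(-6) − (23)(-39) = 861
Denominator: √[(nΣx²−(Σx)²)(nΣy²−(Σy)²)]
  nΣx²−(Σx)² = 6·147 − 529 = 353;  nΣy²−(Σy)² = 6·1051 − 1521 = 4785
  √(353·4785) = √1689105 = 1299.6557
r = 861 / 1299.6557 = 0.6625

0.6625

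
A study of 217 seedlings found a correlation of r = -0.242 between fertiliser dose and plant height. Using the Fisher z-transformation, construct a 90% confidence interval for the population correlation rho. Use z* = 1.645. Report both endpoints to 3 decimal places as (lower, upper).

(-0.345, -0.134)

z_r = atanh(-0.242) = -0.246897;  SE = 1/√(n−3) = 1/√214 = 0.068359
z-limits: -0.246897 ± 1.645·0.068359 = -0.246897 ± 0.112451 = [-0.359348, -0.134446]
ρ-limits: (tanh -0.359348, tanh -0.134446) = (-0.345, -0.134)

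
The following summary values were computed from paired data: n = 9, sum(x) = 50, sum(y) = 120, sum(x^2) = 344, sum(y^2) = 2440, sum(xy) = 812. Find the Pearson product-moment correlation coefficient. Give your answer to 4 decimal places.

S_xy = nΣxy − ΣxΣy = 9·812 − 50·120 = 7308 − 6000 = 1308
S_xx = nΣx² − (Σx)² = 9·344 − 50² = 3096 − 2500 = 596
S_yy = nΣy² − (Σy)² = 9·2440 − 120² = 21960 − 14400 = 7560
r = S_xy / √(S_xx·S_yy) = 1308 / √(596·7560) = 1308 / √4505760 = 1308 / 2122.6776 = 0.6162

0.6162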